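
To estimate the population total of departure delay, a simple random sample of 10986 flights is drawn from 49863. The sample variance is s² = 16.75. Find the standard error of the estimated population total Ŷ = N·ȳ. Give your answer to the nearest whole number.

Var(Ŷ) = N²·Var(ȳ) = N²·(1 − n/N)·s²/n.
f = 10986/49863 = 0.22032369; Var(ȳ) = 0.77967631·16.75/10986 = 0.0011887473.
Var(Ŷ) = 49863² · 0.0011887473 = 2.9556047 × 10^6.
SE(Ŷ) = √(2.9556047 × 10^6) = 1719.

1719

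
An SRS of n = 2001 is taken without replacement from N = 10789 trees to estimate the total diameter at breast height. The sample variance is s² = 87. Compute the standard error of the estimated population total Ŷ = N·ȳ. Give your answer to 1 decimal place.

2030.4

Var(Ŷ) = N²·Var(ȳ) = N²·(1 − n/N)·s²/n.
f = 2001/10789 = 0.18546668; Var(ȳ) = 0.81453332·87/2001 = 0.035414492.
Var(Ŷ) = 10789² · 0.035414492 = 4.1223361 × 10^6.
SE(Ŷ) = √(4.1223361 × 10^6) = 2030.4.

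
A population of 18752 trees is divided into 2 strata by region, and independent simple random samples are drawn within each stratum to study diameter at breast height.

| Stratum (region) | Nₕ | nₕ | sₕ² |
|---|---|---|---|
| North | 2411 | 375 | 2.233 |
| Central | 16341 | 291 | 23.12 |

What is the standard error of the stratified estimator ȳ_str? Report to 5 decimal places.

Var(ȳ_str) = Σₕ Wₕ²(1 − fₕ)sₕ²/nₕ with Wₕ = Nₕ/N, N = 18752.
North: Wₕ = 0.12857295; term = 0.12857295²·(1 − 0.15553712)·2.233/375 = 8.312607 × 10^-5.
Central: Wₕ = 0.87142705; term = 0.87142705²·(1 − 0.01780797)·23.12/291 = 0.059258864.
Sum = 0.05934199.
SE = √(0.05934199) = 0.24360.

0.24360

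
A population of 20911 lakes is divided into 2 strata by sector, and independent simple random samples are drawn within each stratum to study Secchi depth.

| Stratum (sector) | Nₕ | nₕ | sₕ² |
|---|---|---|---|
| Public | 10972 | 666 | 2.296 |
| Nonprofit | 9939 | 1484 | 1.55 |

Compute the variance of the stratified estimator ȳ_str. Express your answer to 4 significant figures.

Var(ȳ_str) = Σₕ Wₕ²(1 − fₕ)sₕ²/nₕ with Wₕ = Nₕ/N, N = 20911.
Public: Wₕ = 0.52469992; term = 0.52469992²·(1 − 0.06069996)·2.296/666 = 8.9150542 × 10^-4.
Nonprofit: Wₕ = 0.47530008; term = 0.47530008²·(1 − 0.14931080)·1.55/1484 = 2.007264 × 10^-4.
Sum = 0.0010922318.

0.001092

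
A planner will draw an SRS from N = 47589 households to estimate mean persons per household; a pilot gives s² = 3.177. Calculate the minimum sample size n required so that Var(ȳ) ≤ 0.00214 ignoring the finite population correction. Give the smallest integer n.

1485

Without fpc, n₀ = s²/D = 3.177/0.00214 = 1484.5794.
Rounding up, n = 1485.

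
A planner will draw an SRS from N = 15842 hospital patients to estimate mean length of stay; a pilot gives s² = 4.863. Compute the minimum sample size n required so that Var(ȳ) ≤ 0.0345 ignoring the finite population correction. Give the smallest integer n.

141

Without fpc, n₀ = s²/D = 4.863/0.0345 = 140.9565.
Rounding up, n = 141.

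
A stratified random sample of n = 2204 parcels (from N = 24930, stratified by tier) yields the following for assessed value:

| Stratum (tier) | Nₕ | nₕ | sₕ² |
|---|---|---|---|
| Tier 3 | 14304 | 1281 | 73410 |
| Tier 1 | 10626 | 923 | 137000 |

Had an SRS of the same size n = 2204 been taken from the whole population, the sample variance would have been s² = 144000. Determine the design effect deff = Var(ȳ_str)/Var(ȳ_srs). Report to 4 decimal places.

Var(ȳ_str) = Σ Wₕ²(1−fₕ)sₕ²/nₕ with Wₕ = Nₕ/24930:
  Tier 3: (14304/24930)²·(1−1281/14304)·73410/1281 = 17.176318
  Tier 1: (10626/24930)²·(1−923/10626)·137000/923 = 24.623521
  → Var(ȳ_str) = 41.799839.
Var(ȳ_srs) = (1 − 2204/24930)·144000/2204 = 59.55958.
deff = 41.799839 / 59.55958 = 0.7018.

0.7018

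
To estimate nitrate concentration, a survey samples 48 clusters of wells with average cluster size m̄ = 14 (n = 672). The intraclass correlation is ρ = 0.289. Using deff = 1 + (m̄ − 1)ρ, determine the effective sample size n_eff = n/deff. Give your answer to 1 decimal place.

deff = 1 + (14 − 1)·0.289 = 1 + 3.757 = 4.757.
n_eff = 672 / 4.757 = 141.3.

141.3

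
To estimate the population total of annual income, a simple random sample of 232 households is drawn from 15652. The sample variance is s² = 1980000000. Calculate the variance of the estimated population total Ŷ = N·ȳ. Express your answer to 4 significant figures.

Var(Ŷ) = N²·Var(ȳ) = N²·(1 − n/N)·s²/n.
f = 232/15652 = 0.01482239; Var(ȳ) = 0.98517761·1980000000/232 = 8.4079814 × 10^6.
Var(Ŷ) = 15652² · (8.4079814 × 10^6) = 2.0598302 × 10^15.

2.060 × 10^15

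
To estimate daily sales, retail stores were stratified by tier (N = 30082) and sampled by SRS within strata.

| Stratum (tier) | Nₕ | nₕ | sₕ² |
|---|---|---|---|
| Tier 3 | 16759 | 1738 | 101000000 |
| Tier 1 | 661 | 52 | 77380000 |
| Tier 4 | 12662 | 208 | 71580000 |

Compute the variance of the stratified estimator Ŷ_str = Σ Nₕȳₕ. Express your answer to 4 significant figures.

Var(Ŷ_str) = Σₕ Nₕ²(1 − fₕ)sₕ²/nₕ.
Tier 3: 16759²·(1 − 1738/16759)·101000000/1738 = 1.4629132 × 10^13.
Tier 1: 661²·(1 − 52/661)·77380000/52 = 5.9902388 × 10^11.
Tier 4: 12662²·(1 − 208/12662)·71580000/208 = 5.4267464 × 10^13.
Sum = 6.949562 × 10^13.

6.950 × 10^13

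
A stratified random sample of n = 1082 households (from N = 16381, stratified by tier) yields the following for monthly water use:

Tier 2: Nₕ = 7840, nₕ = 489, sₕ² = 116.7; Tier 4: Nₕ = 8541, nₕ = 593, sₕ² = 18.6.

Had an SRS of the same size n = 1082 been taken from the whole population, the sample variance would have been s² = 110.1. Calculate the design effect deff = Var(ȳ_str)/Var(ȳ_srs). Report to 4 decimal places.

0.6228

Var(ȳ_str) = Σ Wₕ²(1−fₕ)sₕ²/nₕ with Wₕ = Nₕ/16381:
  Tier 2: (7840/16381)²·(1−489/7840)·116.7/489 = 0.051255876
  Tier 4: (8541/16381)²·(1−593/8541)·18.6/593 = 0.0079349466
  → Var(ȳ_str) = 0.059190823.
Var(ȳ_srs) = (1 − 1082/16381)·110.1/1082 = 0.095034806.
deff = 0.059190823 / 0.095034806 = 0.6228.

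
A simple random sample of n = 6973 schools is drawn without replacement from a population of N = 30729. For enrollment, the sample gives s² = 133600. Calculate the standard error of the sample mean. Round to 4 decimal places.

3.8486

Under SRS without replacement, Var(ȳ) = (1 − f)·s²/n with f = n/N = 6973/30729 = 0.22691920.
Var(ȳ) = (1 − 0.22691920)·133600/6973 = 0.77308080·19.159616 = 14.811931.
SE(ȳ) = √(14.811931) = 3.8486.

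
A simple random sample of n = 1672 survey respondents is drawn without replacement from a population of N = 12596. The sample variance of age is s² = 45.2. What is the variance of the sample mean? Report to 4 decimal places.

Under SRS without replacement, Var(ȳ) = (1 − f)·s²/n with f = n/N = 1672/12596 = 0.13274055.
Var(ȳ) = (1 − 0.13274055)·45.2/1672 = 0.86725945·0.027033493 = 0.023445052.

0.0234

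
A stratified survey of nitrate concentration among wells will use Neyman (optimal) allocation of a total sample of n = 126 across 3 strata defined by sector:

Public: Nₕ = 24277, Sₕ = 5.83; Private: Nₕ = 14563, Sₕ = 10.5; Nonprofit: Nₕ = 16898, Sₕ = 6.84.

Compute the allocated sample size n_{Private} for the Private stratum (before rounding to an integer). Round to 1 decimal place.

Neyman allocation: nₕ = n·NₕSₕ / Σⱼ NⱼSⱼ.
Σ NⱼSⱼ = 24277·5.83 + 14563·10.5 + 16898·6.84 = 410028.73.
n_{Private} = 126·14563·10.5 / 410028.73 = 47.0.

47.0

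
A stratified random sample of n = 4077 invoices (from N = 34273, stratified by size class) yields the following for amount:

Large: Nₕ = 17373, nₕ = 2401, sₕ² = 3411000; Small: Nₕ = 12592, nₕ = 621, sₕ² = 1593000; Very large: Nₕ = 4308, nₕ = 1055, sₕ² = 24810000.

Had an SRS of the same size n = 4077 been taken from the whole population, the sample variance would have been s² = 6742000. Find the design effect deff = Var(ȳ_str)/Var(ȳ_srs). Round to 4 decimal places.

0.6344

Var(ȳ_str) = Σ Wₕ²(1−fₕ)sₕ²/nₕ with Wₕ = Nₕ/34273:
  Large: (17373/34273)²·(1−2401/17373)·3411000/2401 = 314.58641
  Small: (12592/34273)²·(1−621/12592)·1593000/621 = 329.18882
  Very large: (4308/34273)²·(1−1055/4308)·24810000/1055 = 280.56263
  → Var(ȳ_str) = 924.33786.
Var(ȳ_srs) = (1 − 4077/34273)·6742000/4077 = 1456.9523.
deff = 924.33786 / 1456.9523 = 0.6344.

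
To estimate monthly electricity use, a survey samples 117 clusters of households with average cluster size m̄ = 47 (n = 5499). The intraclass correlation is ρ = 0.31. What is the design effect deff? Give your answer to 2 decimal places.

deff = 1 + (47 − 1)·0.31 = 1 + 14.26 = 15.26.

15.26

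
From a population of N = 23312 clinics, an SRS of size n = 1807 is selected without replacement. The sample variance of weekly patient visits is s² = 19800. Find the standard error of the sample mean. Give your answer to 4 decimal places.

3.1793

Under SRS without replacement, Var(ȳ) = (1 − f)·s²/n with f = n/N = 1807/23312 = 0.07751373.
Var(ȳ) = (1 − 0.07751373)·19800/1807 = 0.92248627·10.957388 = 10.10804.
SE(ȳ) = √(10.10804) = 3.1793.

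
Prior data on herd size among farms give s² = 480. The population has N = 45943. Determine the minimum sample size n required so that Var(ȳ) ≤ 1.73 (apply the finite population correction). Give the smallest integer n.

276

Without fpc, n₀ = s²/D = 480/1.73 = 277.4566.
With fpc, (1 − n/N)·s²/n ≤ D requires n ≥ n₀/(1 + n₀/N) = 277.4566/(1 + 277.4566/45943) = 275.7911.
Rounding up, n = 276.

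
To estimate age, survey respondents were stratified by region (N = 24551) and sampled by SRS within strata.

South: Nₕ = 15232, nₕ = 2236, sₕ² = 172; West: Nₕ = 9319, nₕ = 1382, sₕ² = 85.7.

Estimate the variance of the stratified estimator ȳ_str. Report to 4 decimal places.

0.0329

Var(ȳ_str) = Σₕ Wₕ²(1 − fₕ)sₕ²/nₕ with Wₕ = Nₕ/N, N = 24551.
South: Wₕ = 0.62042279; term = 0.62042279²·(1 − 0.14679622)·172/2236 = 0.025262999.
West: Wₕ = 0.37957721; term = 0.37957721²·(1 − 0.14829917)·85.7/1382 = 0.0076095697.
Sum = 0.032872569.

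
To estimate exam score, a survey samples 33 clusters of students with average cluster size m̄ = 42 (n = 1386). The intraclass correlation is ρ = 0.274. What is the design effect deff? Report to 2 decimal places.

12.23

deff = 1 + (42 − 1)·0.274 = 1 + 11.234 = 12.234.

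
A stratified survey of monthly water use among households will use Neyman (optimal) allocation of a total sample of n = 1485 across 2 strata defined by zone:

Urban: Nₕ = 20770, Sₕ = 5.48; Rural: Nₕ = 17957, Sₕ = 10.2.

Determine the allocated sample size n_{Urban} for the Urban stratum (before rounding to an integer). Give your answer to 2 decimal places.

Neyman allocation: nₕ = n·NₕSₕ / Σⱼ NⱼSⱼ.
Σ NⱼSⱼ = 20770·5.48 + 17957·10.2 = 296981.
n_{Urban} = 1485·20770·5.48 / 296981 = 569.13.

569.13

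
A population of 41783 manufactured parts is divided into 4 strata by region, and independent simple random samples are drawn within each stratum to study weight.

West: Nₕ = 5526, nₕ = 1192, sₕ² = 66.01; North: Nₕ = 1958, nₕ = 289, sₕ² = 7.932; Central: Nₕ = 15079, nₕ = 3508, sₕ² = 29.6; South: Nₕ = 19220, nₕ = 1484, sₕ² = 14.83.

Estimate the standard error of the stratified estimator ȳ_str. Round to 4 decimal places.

0.0600

Var(ȳ_str) = Σₕ Wₕ²(1 − fₕ)sₕ²/nₕ with Wₕ = Nₕ/N, N = 41783.
West: Wₕ = 0.13225474; term = 0.13225474²·(1 − 0.21570756)·66.01/1192 = 7.5968583 × 10^-4.
North: Wₕ = 0.04686116; term = 0.04686116²·(1 − 0.14759959)·7.932/289 = 5.1375333 × 10^-5.
Central: Wₕ = 0.36088840; term = 0.36088840²·(1 − 0.23264142)·29.6/3508 = 8.4328878 × 10^-4.
South: Wₕ = 0.45999569; term = 0.45999569²·(1 − 0.07721124)·14.83/1484 = 0.0019512687.
Sum = 0.0036056186.
SE = √(0.0036056186) = 0.0600.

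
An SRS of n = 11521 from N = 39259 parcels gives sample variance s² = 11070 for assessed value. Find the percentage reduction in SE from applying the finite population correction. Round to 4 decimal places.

f = n/N = 11521/39259 = 0.29346137.
SE_no-fpc = √(s²/n) = 0.98023165; SE_fpc = √((1−f)s²/n) = 0.82394207.
Ratio = √(1−f) = 0.84055852. Reduction = 100·(1 − 0.84055852) = 15.9441%.

15.9441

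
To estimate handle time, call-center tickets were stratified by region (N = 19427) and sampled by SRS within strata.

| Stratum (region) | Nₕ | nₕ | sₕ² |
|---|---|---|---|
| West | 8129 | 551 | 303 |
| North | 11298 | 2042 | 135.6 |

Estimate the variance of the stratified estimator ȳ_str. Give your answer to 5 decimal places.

0.10816

Var(ȳ_str) = Σₕ Wₕ²(1 − fₕ)sₕ²/nₕ with Wₕ = Nₕ/N, N = 19427.
West: Wₕ = 0.41843826; term = 0.41843826²·(1 − 0.06778202)·303/551 = 0.089757609.
North: Wₕ = 0.58156174; term = 0.58156174²·(1 − 0.18073995)·135.6/2042 = 0.018399982.
Sum = 0.10815759.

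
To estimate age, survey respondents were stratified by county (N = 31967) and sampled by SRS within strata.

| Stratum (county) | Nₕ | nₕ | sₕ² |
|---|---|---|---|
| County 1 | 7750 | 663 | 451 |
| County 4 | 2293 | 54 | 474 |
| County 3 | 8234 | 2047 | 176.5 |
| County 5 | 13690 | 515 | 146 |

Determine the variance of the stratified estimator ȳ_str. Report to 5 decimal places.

Var(ȳ_str) = Σₕ Wₕ²(1 − fₕ)sₕ²/nₕ with Wₕ = Nₕ/N, N = 31967.
County 1: Wₕ = 0.24243751; term = 0.24243751²·(1 − 0.08554839)·451/663 = 0.036561448.
County 4: Wₕ = 0.07173022; term = 0.07173022²·(1 − 0.02354993)·474/54 = 0.044100038.
County 3: Wₕ = 0.25757813; term = 0.25757813²·(1 − 0.24860335)·176.5/2047 = 0.0042984718.
County 5: Wₕ = 0.42825414; term = 0.42825414²·(1 − 0.03761870)·146/515 = 0.050037538.
Sum = 0.1349975.

0.13500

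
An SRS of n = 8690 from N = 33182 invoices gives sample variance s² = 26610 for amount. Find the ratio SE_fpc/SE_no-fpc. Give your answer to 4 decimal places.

0.8591

f = n/N = 8690/33182 = 0.26188898.
SE_no-fpc = √(s²/n) = 1.7498973; SE_fpc = √((1−f)s²/n) = 1.503396.
Ratio = √(1−f) = 0.85913388.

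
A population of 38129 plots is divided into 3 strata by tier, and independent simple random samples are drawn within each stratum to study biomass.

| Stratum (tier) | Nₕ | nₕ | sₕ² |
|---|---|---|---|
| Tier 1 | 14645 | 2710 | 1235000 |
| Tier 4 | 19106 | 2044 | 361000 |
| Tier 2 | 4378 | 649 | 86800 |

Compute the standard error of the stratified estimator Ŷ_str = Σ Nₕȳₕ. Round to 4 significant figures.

373400

Var(Ŷ_str) = Σₕ Nₕ²(1 − fₕ)sₕ²/nₕ.
Tier 1: 14645²·(1 − 2710/14645)·1235000/2710 = 7.9654344 × 10^10.
Tier 4: 19106²·(1 − 2044/19106)·361000/2044 = 5.7573949 × 10^10.
Tier 2: 4378²·(1 − 649/4378)·86800/649 = 2.1834496 × 10^9.
Sum = 1.3941174 × 10^11.
SE = √(1.3941174 × 10^11) = 373400.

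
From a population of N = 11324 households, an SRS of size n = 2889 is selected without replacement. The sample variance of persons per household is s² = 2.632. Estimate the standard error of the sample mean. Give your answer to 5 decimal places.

0.02605

Under SRS without replacement, Var(ȳ) = (1 − f)·s²/n with f = n/N = 2889/11324 = 0.25512187.
Var(ȳ) = (1 − 0.25512187)·2.632/2889 = 0.74487813·9.1104188 × 10^-4 = 6.7861518 × 10^-4.
SE(ȳ) = √(6.7861518 × 10^-4) = 0.02605.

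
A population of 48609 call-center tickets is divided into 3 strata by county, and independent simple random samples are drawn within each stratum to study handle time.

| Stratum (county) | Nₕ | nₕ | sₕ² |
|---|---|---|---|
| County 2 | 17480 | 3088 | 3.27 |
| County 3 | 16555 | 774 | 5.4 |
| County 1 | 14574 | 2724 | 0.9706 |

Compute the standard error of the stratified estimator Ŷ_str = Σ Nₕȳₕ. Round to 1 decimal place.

1466.5

Var(Ŷ_str) = Σₕ Nₕ²(1 − fₕ)sₕ²/nₕ.
County 2: 17480²·(1 − 3088/17480)·3.27/3088 = 266399.28.
County 3: 16555²·(1 − 774/16555)·5.4/774 = 1.8227055 × 10^6.
County 1: 14574²·(1 − 2724/14574)·0.9706/2724 = 61536.147.
Sum = 2.1506409 × 10^6.
SE = √(2.1506409 × 10^6) = 1466.5.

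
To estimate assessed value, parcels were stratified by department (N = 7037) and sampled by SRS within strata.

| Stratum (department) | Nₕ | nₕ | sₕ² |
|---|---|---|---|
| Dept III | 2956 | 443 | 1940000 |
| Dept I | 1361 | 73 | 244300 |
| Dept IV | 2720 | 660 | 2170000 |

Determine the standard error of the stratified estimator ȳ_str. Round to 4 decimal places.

33.8737

Var(ȳ_str) = Σₕ Wₕ²(1 − fₕ)sₕ²/nₕ with Wₕ = Nₕ/N, N = 7037.
Dept III: Wₕ = 0.42006537; term = 0.42006537²·(1 − 0.14986468)·1940000/443 = 656.9311.
Dept I: Wₕ = 0.19340628; term = 0.19340628²·(1 − 0.05363703)·244300/73 = 118.46757.
Dept IV: Wₕ = 0.38652835; term = 0.38652835²·(1 − 0.24264706)·2170000/660 = 372.02902.
Sum = 1147.4277.
SE = √(1147.4277) = 33.8737.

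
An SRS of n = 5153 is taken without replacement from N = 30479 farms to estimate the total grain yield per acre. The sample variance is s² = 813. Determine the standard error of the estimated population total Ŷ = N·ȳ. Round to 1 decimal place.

11035.7

Var(Ŷ) = N²·Var(ȳ) = N²·(1 − n/N)·s²/n.
f = 5153/30479 = 0.16906723; Var(ȳ) = 0.83093277·813/5153 = 0.13109807.
Var(Ŷ) = 30479² · 0.13109807 = 1.217861 × 10^8.
SE(Ŷ) = √(1.217861 × 10^8) = 11035.7.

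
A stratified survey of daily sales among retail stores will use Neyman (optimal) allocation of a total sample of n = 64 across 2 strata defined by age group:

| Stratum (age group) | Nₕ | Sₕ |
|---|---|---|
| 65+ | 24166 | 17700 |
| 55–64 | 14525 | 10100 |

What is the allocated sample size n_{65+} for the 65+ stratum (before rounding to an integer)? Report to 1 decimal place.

47.7

Neyman allocation: nₕ = n·NₕSₕ / Σⱼ NⱼSⱼ.
Σ NⱼSⱼ = 24166·17700 + 14525·10100 = 5.744407 × 10^8.
n_{65+} = 64·24166·17700 / (5.744407 × 10^8) = 47.7.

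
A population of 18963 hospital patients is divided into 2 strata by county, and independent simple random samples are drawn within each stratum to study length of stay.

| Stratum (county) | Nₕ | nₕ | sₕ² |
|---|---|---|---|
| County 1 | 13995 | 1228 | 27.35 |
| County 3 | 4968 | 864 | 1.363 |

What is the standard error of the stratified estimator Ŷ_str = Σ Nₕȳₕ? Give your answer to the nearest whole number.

2003

Var(Ŷ_str) = Σₕ Nₕ²(1 − fₕ)sₕ²/nₕ.
County 1: 13995²·(1 − 1228/13995)·27.35/1228 = 3.9794287 × 10^6.
County 3: 4968²·(1 − 864/4968)·1.363/864 = 32164.074.
Sum = 4.0115928 × 10^6.
SE = √(4.0115928 × 10^6) = 2003.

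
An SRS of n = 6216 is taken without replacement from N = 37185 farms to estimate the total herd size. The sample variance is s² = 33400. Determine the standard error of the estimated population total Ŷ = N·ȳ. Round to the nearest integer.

78662

Var(Ŷ) = N²·Var(ȳ) = N²·(1 − n/N)·s²/n.
f = 6216/37185 = 0.16716418; Var(ȳ) = 0.83283582·33400/6216 = 4.4750187.
Var(Ŷ) = 37185² · 4.4750187 = 6.1877168 × 10^9.
SE(Ŷ) = √(6.1877168 × 10^9) = 78662.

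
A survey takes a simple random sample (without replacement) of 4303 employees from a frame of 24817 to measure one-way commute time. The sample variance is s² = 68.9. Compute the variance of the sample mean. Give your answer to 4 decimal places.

0.0132

Under SRS without replacement, Var(ȳ) = (1 − f)·s²/n with f = n/N = 4303/24817 = 0.17338921.
Var(ȳ) = (1 − 0.17338921)·68.9/4303 = 0.82661079·0.016012085 = 0.013235762.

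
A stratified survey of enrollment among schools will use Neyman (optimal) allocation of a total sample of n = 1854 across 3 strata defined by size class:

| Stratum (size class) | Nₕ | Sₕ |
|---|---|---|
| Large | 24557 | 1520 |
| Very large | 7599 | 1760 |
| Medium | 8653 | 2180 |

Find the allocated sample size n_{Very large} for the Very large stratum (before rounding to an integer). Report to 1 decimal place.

Neyman allocation: nₕ = n·NₕSₕ / Σⱼ NⱼSⱼ.
Σ NⱼSⱼ = 24557·1520 + 7599·1760 + 8653·2180 = 6.956442 × 10^7.
n_{Very large} = 1854·7599·1760 / (6.956442 × 10^7) = 356.4.

356.4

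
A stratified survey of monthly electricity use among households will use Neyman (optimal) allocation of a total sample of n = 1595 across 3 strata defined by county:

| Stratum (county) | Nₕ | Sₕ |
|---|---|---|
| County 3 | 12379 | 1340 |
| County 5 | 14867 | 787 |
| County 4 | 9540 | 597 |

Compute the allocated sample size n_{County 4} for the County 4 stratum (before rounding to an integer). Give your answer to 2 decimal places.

Neyman allocation: nₕ = n·NₕSₕ / Σⱼ NⱼSⱼ.
Σ NⱼSⱼ = 12379·1340 + 14867·787 + 9540·597 = 3.3983569 × 10^7.
n_{County 4} = 1595·9540·597 / (3.3983569 × 10^7) = 267.31.

267.31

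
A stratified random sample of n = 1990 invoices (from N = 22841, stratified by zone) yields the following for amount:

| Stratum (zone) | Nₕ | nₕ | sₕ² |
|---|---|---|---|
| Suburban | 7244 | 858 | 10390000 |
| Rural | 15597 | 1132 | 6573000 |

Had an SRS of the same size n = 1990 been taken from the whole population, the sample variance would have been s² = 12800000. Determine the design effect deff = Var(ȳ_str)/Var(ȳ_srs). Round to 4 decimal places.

Var(ȳ_str) = Σ Wₕ²(1−fₕ)sₕ²/nₕ with Wₕ = Nₕ/22841:
  Suburban: (7244/22841)²·(1−858/7244)·10390000/858 = 1073.7555
  Rural: (15597/22841)²·(1−1132/15597)·6573000/1132 = 2510.9987
  → Var(ȳ_str) = 3584.7542.
Var(ȳ_srs) = (1 − 1990/22841)·12800000/1990 = 5871.765.
deff = 3584.7542 / 5871.765 = 0.6105.

0.6105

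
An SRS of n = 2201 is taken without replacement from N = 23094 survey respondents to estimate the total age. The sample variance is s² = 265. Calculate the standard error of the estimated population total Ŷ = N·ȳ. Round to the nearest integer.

Var(Ŷ) = N²·Var(ȳ) = N²·(1 − n/N)·s²/n.
f = 2201/23094 = 0.09530614; Var(ȳ) = 0.90469386·265/2201 = 0.10892498.
Var(Ŷ) = 23094² · 0.10892498 = 5.8093268 × 10^7.
SE(Ŷ) = √(5.8093268 × 10^7) = 7622.

7622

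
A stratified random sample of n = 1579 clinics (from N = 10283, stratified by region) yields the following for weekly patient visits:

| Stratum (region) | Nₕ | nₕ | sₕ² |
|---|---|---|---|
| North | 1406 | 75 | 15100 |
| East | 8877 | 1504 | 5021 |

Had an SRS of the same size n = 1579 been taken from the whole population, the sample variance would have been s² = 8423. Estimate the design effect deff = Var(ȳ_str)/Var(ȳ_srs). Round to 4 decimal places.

Var(ȳ_str) = Σ Wₕ²(1−fₕ)sₕ²/nₕ with Wₕ = Nₕ/10283:
  North: (1406/10283)²·(1−75/1406)·15100/75 = 3.5631933
  East: (8877/10283)²·(1−1504/8877)·5021/1504 = 2.0663942
  → Var(ȳ_str) = 5.6295875.
Var(ȳ_srs) = (1 − 1579/10283)·8423/1579 = 4.5152699.
deff = 5.6295875 / 4.5152699 = 1.2468.

1.2468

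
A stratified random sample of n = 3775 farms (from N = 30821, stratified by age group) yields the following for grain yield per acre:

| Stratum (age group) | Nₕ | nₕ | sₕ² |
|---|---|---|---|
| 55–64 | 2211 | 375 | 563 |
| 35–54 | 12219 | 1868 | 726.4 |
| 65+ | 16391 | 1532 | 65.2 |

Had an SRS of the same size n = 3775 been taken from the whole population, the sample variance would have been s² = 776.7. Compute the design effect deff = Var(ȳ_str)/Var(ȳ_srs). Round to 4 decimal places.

Var(ȳ_str) = Σ Wₕ²(1−fₕ)sₕ²/nₕ with Wₕ = Nₕ/30821:
  55–64: (2211/30821)²·(1−375/2211)·563/375 = 0.0064157155
  35–54: (12219/30821)²·(1−1868/12219)·726.4/1868 = 0.051775403
  65+: (16391/30821)²·(1−1532/16391)·65.2/1532 = 0.01091165
  → Var(ȳ_str) = 0.069102769.
Var(ȳ_srs) = (1 − 3775/30821)·776.7/3775 = 0.18054799.
deff = 0.069102769 / 0.18054799 = 0.3827.

0.3827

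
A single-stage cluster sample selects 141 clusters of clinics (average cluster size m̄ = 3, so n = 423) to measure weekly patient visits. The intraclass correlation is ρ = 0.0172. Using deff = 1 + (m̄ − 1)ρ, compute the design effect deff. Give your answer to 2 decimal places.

1.03

deff = 1 + (3 − 1)·0.0172 = 1 + 0.0344 = 1.0344.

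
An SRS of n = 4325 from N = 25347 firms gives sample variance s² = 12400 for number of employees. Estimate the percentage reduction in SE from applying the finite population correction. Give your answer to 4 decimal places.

f = n/N = 4325/25347 = 0.17063163.
SE_no-fpc = √(s²/n) = 1.6932371; SE_fpc = √((1−f)s²/n) = 1.5420254.
Ratio = √(1−f) = 0.91069664. Reduction = 100·(1 − 0.91069664) = 8.9303%.

8.9303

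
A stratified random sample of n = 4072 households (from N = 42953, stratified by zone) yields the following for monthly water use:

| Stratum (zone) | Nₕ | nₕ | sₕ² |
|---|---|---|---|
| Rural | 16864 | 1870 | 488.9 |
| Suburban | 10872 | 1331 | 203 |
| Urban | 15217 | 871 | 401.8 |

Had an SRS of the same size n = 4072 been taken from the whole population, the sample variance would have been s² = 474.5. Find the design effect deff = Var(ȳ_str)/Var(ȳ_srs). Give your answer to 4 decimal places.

0.9385

Var(ȳ_str) = Σ Wₕ²(1−fₕ)sₕ²/nₕ with Wₕ = Nₕ/42953:
  Rural: (16864/42953)²·(1−1870/16864)·488.9/1870 = 0.035831874
  Suburban: (10872/42953)²·(1−1331/10872)·203/1331 = 0.0085750037
  Urban: (15217/42953)²·(1−871/15217)·401.8/871 = 0.05458391
  → Var(ȳ_str) = 0.098990788.
Var(ȳ_srs) = (1 − 4072/42953)·474.5/4072 = 0.10548055.
deff = 0.098990788 / 0.10548055 = 0.9385.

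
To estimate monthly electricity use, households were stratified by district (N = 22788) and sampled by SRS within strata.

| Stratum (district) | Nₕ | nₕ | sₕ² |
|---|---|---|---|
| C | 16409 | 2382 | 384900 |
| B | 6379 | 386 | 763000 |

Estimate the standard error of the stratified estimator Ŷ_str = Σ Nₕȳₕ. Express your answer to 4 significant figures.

Var(Ŷ_str) = Σₕ Nₕ²(1 − fₕ)sₕ²/nₕ.
C: 16409²·(1 − 2382/16409)·384900/2382 = 3.7192303 × 10^10.
B: 6379²·(1 − 386/6379)·763000/386 = 7.5567336 × 10^10.
Sum = 1.1275964 × 10^11.
SE = √(1.1275964 × 10^11) = 335800.

335800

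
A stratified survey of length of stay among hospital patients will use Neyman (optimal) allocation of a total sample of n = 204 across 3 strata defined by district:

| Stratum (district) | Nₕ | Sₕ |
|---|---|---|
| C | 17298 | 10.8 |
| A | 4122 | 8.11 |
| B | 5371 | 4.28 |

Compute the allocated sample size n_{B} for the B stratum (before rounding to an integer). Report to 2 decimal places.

19.28

Neyman allocation: nₕ = n·NₕSₕ / Σⱼ NⱼSⱼ.
Σ NⱼSⱼ = 17298·10.8 + 4122·8.11 + 5371·4.28 = 243235.7.
n_{B} = 204·5371·4.28 / 243235.7 = 19.28.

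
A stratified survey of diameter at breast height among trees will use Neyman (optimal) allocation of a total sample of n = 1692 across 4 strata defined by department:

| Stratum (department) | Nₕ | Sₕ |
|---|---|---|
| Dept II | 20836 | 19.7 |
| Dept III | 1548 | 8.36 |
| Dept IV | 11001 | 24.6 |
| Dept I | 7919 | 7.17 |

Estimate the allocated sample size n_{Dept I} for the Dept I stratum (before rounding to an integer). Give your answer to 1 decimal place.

128.0

Neyman allocation: nₕ = n·NₕSₕ / Σⱼ NⱼSⱼ.
Σ NⱼSⱼ = 20836·19.7 + 1548·8.36 + 11001·24.6 + 7919·7.17 = 750814.31.
n_{Dept I} = 1692·7919·7.17 / 750814.31 = 128.0.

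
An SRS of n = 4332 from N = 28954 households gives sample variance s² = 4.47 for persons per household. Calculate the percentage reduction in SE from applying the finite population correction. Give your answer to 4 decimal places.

7.7838

f = n/N = 4332/28954 = 0.14961663.
SE_no-fpc = √(s²/n) = 0.032122515; SE_fpc = √((1−f)s²/n) = 0.029622173.
Ratio = √(1−f) = 0.92216233. Reduction = 100·(1 − 0.92216233) = 7.7838%.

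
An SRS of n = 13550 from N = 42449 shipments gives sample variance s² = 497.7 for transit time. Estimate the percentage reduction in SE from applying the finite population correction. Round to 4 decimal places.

f = n/N = 13550/42449 = 0.31920658.
SE_no-fpc = √(s²/n) = 0.19165236; SE_fpc = √((1−f)s²/n) = 0.15813276.
Ratio = √(1−f) = 0.82510207. Reduction = 100·(1 − 0.82510207) = 17.4898%.

17.4898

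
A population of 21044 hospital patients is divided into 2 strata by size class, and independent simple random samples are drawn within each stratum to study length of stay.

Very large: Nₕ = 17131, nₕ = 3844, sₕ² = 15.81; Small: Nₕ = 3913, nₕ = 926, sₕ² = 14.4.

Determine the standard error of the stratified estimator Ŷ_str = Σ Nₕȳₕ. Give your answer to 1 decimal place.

1057.3

Var(Ŷ_str) = Σₕ Nₕ²(1 − fₕ)sₕ²/nₕ.
Very large: 17131²·(1 − 3844/17131)·15.81/3844 = 936177.37.
Small: 3913²·(1 − 926/3913)·14.4/926 = 181759.27.
Sum = 1.1179366 × 10^6.
SE = √(1.1179366 × 10^6) = 1057.3.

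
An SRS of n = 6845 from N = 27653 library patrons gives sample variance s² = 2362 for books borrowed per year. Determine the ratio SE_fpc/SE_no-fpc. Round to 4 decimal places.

0.8674

f = n/N = 6845/27653 = 0.24753191.
SE_no-fpc = √(s²/n) = 0.58742608; SE_fpc = √((1−f)s²/n) = 0.50956227.
Ratio = √(1−f) = 0.86744918.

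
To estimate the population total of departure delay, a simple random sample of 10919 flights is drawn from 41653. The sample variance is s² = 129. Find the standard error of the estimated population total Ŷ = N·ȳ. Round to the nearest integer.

3889

Var(Ŷ) = N²·Var(ȳ) = N²·(1 − n/N)·s²/n.
f = 10919/41653 = 0.26214198; Var(ȳ) = 0.73785802·129/10919 = 0.0087172529.
Var(Ŷ) = 41653² · 0.0087172529 = 1.5124193 × 10^7.
SE(Ŷ) = √(1.5124193 × 10^7) = 3889.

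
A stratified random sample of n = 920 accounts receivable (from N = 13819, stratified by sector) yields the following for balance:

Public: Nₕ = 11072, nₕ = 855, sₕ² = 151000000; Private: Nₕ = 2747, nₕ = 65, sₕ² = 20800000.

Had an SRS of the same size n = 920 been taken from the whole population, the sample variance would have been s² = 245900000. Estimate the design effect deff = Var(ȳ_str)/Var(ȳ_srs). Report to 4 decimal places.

0.4688

Var(ȳ_str) = Σ Wₕ²(1−fₕ)sₕ²/nₕ with Wₕ = Nₕ/13819:
  Public: (11072/13819)²·(1−855/11072)·151000000/855 = 104618.16
  Private: (2747/13819)²·(1−65/2747)·20800000/65 = 12345.656
  → Var(ȳ_str) = 116963.82.
Var(ȳ_srs) = (1 − 920/13819)·245900000/920 = 249488.27.
deff = 116963.82 / 249488.27 = 0.4688.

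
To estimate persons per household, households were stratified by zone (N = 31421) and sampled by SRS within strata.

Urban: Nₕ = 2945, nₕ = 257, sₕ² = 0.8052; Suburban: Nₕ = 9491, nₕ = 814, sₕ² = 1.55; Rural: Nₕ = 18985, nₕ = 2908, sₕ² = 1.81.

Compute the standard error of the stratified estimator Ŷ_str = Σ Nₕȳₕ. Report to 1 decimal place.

Var(Ŷ_str) = Σₕ Nₕ²(1 − fₕ)sₕ²/nₕ.
Urban: 2945²·(1 − 257/2945)·0.8052/257 = 24801.915.
Suburban: 9491²·(1 − 814/9491)·1.55/814 = 156815.46.
Rural: 18985²·(1 − 2908/18985)·1.81/2908 = 189976.46.
Sum = 371593.84.
SE = √(371593.84) = 609.6.

609.6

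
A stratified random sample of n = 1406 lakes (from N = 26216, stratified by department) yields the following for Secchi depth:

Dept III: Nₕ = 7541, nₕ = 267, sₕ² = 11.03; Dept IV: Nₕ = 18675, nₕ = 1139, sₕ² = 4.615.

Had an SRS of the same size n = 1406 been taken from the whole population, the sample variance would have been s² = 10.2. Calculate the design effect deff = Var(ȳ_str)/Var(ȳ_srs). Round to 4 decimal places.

0.7615

Var(ȳ_str) = Σ Wₕ²(1−fₕ)sₕ²/nₕ with Wₕ = Nₕ/26216:
  Dept III: (7541/26216)²·(1−267/7541)·11.03/267 = 0.0032971115
  Dept IV: (18675/26216)²·(1−1139/18675)·4.615/1139 = 0.0019306621
  → Var(ȳ_str) = 0.0052277736.
Var(ȳ_srs) = (1 − 1406/26216)·10.2/1406 = 0.0068655477.
deff = 0.0052277736 / 0.0068655477 = 0.7615.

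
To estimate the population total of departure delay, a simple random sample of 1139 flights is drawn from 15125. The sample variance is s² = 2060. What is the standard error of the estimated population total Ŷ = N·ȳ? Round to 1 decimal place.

19559.9

Var(Ŷ) = N²·Var(ȳ) = N²·(1 − n/N)·s²/n.
f = 1139/15125 = 0.07530579; Var(ȳ) = 0.92469421·2060/1139 = 1.6724057.
Var(Ŷ) = 15125² · 1.6724057 = 3.8258894 × 10^8.
SE(Ŷ) = √(3.8258894 × 10^8) = 19559.9.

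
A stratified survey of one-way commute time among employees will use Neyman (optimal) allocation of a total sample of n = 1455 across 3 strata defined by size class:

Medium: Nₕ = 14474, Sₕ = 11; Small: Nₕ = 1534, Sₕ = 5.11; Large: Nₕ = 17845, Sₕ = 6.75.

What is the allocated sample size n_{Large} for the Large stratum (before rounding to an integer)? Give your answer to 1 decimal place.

Neyman allocation: nₕ = n·NₕSₕ / Σⱼ NⱼSⱼ.
Σ NⱼSⱼ = 14474·11 + 1534·5.11 + 17845·6.75 = 287506.49.
n_{Large} = 1455·17845·6.75 / 287506.49 = 609.6.

609.6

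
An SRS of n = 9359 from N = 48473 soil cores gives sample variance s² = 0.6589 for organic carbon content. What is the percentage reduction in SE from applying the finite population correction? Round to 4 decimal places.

10.1711

f = n/N = 9359/48473 = 0.19307656.
SE_no-fpc = √(s²/n) = 0.0083906389; SE_fpc = √((1−f)s²/n) = 0.0075372201.
Ratio = √(1−f) = 0.89828917. Reduction = 100·(1 − 0.89828917) = 10.1711%.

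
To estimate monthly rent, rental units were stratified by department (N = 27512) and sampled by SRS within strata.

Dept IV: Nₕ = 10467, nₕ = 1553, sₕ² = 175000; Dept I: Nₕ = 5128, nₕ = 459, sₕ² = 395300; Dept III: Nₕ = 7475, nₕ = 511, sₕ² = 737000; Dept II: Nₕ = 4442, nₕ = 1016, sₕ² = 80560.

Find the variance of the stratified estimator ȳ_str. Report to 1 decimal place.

Var(ȳ_str) = Σₕ Wₕ²(1 − fₕ)sₕ²/nₕ with Wₕ = Nₕ/N, N = 27512.
Dept IV: Wₕ = 0.38045217; term = 0.38045217²·(1 − 0.14837107)·175000/1553 = 13.890476.
Dept I: Wₕ = 0.18639139; term = 0.18639139²·(1 − 0.08950858)·395300/459 = 27.24217.
Dept III: Wₕ = 0.27169962; term = 0.27169962²·(1 − 0.06836120)·737000/511 = 99.190989.
Dept II: Wₕ = 0.16145682; term = 0.16145682²·(1 − 0.22872580)·80560/1016 = 1.5942166.
Sum = 141.91785.

141.9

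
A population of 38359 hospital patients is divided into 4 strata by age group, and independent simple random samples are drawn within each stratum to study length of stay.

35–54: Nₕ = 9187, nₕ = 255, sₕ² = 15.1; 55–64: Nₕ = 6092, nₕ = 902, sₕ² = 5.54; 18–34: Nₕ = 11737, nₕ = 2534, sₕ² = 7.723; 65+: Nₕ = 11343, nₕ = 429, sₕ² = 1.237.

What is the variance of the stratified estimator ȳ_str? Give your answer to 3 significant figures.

Var(ȳ_str) = Σₕ Wₕ²(1 − fₕ)sₕ²/nₕ with Wₕ = Nₕ/N, N = 38359.
35–54: Wₕ = 0.23950051; term = 0.23950051²·(1 − 0.02775661)·15.1/255 = 0.0033023617.
55–64: Wₕ = 0.15881540; term = 0.15881540²·(1 − 0.14806303)·5.54/902 = 1.3197629 × 10^-4.
18–34: Wₕ = 0.30597774; term = 0.30597774²·(1 − 0.21589844)·7.723/2534 = 2.237337 × 10^-4.
65+: Wₕ = 0.29570635; term = 0.29570635²·(1 − 0.03782068)·1.237/429 = 2.4259941 × 10^-4.
Sum = 0.0039006711.

0.00390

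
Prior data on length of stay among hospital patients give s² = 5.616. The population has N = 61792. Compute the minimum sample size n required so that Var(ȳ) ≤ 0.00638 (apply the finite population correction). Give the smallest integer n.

Without fpc, n₀ = s²/D = 5.616/0.00638 = 880.2508.
With fpc, (1 − n/N)·s²/n ≤ D requires n ≥ n₀/(1 + n₀/N) = 880.2508/(1 + 880.2508/61792) = 867.8874.
Rounding up, n = 868.

868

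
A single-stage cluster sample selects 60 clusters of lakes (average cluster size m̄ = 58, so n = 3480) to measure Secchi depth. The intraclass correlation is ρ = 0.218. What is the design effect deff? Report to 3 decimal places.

13.426

deff = 1 + (58 − 1)·0.218 = 1 + 12.426 = 13.426.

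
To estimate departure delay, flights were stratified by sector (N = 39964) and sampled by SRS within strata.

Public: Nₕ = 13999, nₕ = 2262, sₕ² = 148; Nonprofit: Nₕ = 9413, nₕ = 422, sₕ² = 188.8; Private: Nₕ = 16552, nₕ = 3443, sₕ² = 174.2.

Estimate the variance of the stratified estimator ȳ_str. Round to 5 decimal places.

0.03731

Var(ȳ_str) = Σₕ Wₕ²(1 − fₕ)sₕ²/nₕ with Wₕ = Nₕ/N, N = 39964.
Public: Wₕ = 0.35029026; term = 0.35029026²·(1 − 0.16158297)·148/2262 = 0.006731089.
Nonprofit: Wₕ = 0.23553698; term = 0.23553698²·(1 − 0.04483162)·188.8/422 = 0.023707606.
Private: Wₕ = 0.41417276; term = 0.41417276²·(1 − 0.20801112)·174.2/3443 = 0.0068737427.
Sum = 0.037312438.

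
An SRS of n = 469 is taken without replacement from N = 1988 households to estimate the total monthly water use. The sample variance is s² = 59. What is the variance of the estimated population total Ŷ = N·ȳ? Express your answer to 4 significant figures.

379900

Var(Ŷ) = N²·Var(ȳ) = N²·(1 − n/N)·s²/n.
f = 469/1988 = 0.23591549; Var(ȳ) = 0.76408451·59/469 = 0.096121505.
Var(Ŷ) = 1988² · 0.096121505 = 379886.03.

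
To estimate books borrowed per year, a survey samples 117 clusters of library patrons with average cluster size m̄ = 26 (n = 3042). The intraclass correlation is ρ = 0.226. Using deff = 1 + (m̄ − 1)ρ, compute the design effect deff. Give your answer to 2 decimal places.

6.65

deff = 1 + (26 − 1)·0.226 = 1 + 5.65 = 6.65.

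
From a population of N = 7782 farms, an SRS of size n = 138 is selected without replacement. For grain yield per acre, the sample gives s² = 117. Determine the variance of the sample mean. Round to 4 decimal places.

Under SRS without replacement, Var(ȳ) = (1 − f)·s²/n with f = n/N = 138/7782 = 0.01773323.
Var(ȳ) = (1 − 0.01773323)·117/138 = 0.98226677·0.84782609 = 0.83279139.

0.8328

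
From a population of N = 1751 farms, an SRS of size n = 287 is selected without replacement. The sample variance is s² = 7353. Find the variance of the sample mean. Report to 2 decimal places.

21.42

Under SRS without replacement, Var(ȳ) = (1 − f)·s²/n with f = n/N = 287/1751 = 0.16390634.
Var(ȳ) = (1 − 0.16390634)·7353/287 = 0.83609366·25.620209 = 21.420894.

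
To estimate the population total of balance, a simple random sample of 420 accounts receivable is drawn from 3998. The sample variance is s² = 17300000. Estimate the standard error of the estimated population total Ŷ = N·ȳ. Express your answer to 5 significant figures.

Var(Ŷ) = N²·Var(ȳ) = N²·(1 − n/N)·s²/n.
f = 420/3998 = 0.10505253; Var(ȳ) = 0.89494747·17300000/420 = 36863.313.
Var(Ŷ) = 3998² · 36863.313 = 5.8922334 × 10^11.
SE(Ŷ) = √(5.8922334 × 10^11) = 767610.

767610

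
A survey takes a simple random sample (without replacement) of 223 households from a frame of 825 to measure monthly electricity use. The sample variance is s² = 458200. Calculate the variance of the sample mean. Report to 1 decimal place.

Under SRS without replacement, Var(ȳ) = (1 − f)·s²/n with f = n/N = 223/825 = 0.27030303.
Var(ȳ) = (1 − 0.27030303)·458200/223 = 0.72969697·2054.7085 = 1499.3146.

1499.3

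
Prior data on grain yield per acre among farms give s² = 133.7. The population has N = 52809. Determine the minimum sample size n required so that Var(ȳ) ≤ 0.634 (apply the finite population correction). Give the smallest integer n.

Without fpc, n₀ = s²/D = 133.7/0.634 = 210.8833.
With fpc, (1 − n/N)·s²/n ≤ D requires n ≥ n₀/(1 + n₀/N) = 210.8833/(1 + 210.8833/52809) = 210.0445.
Rounding up, n = 211.

211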